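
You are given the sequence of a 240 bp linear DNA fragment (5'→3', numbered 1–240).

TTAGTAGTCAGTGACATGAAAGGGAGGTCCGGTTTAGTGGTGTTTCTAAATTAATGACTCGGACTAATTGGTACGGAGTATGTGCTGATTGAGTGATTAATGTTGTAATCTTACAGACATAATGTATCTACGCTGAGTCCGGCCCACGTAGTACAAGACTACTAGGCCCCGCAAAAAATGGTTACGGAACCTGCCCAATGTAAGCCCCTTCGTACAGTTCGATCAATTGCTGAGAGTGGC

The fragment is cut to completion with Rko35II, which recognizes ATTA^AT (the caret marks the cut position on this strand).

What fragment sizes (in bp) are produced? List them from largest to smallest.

141, 53, 46 bp

Rko35II sites (ATTAAT) start at positions 50, 96.
Rko35II cuts after base 4 of each site, so after positions 53, 99.
Linear molecule, 2 cuts → 3 fragments:
  1–53 → 53 bp
  54–99 → 46 bp
  100–240 → 141 bp
Sorted largest to smallest: 141, 53, 46 bp.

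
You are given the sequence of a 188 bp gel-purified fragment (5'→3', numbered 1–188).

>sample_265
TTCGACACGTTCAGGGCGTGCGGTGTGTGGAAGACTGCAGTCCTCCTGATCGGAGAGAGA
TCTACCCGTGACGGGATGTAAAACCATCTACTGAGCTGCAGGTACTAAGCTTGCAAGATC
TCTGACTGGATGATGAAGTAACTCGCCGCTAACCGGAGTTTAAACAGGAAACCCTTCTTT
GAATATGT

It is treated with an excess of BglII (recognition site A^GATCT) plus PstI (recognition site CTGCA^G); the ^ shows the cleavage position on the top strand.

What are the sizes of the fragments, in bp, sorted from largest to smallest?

BglII sites (AGATCT) start at positions 58, 116.
BglII cuts after the first base of each site, so after positions 58, 116.
PstI sites (CTGCAG) start at positions 35, 96.
PstI cuts after base 5 of each site (before the last base), so after positions 39, 100.
Combined cut positions: 39, 58, 100, 116.
Linear molecule, 4 cuts → 5 fragments:
  1–39 → 39 bp
  40–58 → 19 bp
  59–100 → 42 bp
  101–116 → 16 bp
  117–188 → 72 bp
Sorted largest to smallest: 72, 42, 39, 19, 16 bp.

72, 42, 39, 19, 16 bp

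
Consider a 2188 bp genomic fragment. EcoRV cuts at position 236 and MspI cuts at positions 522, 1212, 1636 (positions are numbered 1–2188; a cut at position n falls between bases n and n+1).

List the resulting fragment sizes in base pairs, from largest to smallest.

Combined cut positions (sorted): 236, 522, 1212, 1636.
Linear molecule, 4 cuts → 5 fragments:
  236 − 0 = 236 bp
  522 − 236 = 286 bp
  1212 − 522 = 690 bp
  1636 − 1212 = 424 bp
  2188 − 1636 = 552 bp
Sorted largest to smallest: 690, 552, 424, 286, 236 bp.

690, 552, 424, 286, 236 bp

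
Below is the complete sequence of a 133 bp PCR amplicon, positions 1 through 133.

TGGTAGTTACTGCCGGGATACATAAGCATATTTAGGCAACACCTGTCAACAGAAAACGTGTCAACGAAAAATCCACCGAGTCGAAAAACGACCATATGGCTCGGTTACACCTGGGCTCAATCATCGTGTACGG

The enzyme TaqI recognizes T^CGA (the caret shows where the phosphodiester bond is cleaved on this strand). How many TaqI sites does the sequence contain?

TCGA occurs starting at position 81.
TaqI cuts at 1 site.

1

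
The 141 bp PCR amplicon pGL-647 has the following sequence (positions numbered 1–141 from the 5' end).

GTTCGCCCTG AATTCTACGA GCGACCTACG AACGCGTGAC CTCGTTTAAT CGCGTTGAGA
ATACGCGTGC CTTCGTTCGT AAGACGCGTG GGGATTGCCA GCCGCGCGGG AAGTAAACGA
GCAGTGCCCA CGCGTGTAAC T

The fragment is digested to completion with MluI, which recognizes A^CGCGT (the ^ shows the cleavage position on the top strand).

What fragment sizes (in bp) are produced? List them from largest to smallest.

46, 32, 31, 21, 11 bp

MluI sites (ACGCGT) start at positions 32, 63, 84, 130.
MluI cuts after the first base of each site, so after positions 32, 63, 84, 130.
Linear molecule, 4 cuts → 5 fragments:
  1–32 → 32 bp
  33–63 → 31 bp
  64–84 → 21 bp
  85–130 → 46 bp
  131–141 → 11 bp
Sorted largest to smallest: 46, 32, 31, 21, 11 bp.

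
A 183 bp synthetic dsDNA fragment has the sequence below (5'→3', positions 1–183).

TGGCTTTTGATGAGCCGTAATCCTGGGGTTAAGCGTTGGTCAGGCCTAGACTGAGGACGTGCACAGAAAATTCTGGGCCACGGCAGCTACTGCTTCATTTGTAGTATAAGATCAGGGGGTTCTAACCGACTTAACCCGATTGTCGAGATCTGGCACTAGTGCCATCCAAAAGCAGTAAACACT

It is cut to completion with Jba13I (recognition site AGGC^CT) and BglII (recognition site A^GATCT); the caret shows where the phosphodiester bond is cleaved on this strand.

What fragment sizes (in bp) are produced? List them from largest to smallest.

101, 45, 37 bp

The Jba13I site (AGGCCT) starts at position 42.
Jba13I cuts after base 4 of each site, so after position 45.
The BglII site (AGATCT) starts at position 146.
BglII cuts after the first base of each site, so after position 146.
Combined cut positions: 45, 146.
Linear molecule, 2 cuts → 3 fragments:
  1–45 → 45 bp
  46–146 → 101 bp
  147–183 → 37 bp
Sorted largest to smallest: 101, 45, 37 bp.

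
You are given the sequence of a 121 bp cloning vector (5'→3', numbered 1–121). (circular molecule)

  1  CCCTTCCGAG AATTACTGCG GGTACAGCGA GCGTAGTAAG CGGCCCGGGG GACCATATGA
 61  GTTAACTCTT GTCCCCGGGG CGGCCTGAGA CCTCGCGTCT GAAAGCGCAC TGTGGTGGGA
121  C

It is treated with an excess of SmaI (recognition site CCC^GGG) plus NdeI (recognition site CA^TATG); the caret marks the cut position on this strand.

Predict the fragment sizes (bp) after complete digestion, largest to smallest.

SmaI sites (CCCGGG) start at positions 44, 74.
SmaI cuts after base 3 of each site, so after positions 46, 76.
The NdeI site (CATATG) starts at position 54.
NdeI cuts after base 2 of each site, so after position 55.
Combined cut positions: 46, 55, 76.
Circular molecule, 3 cuts → 3 fragments:
  47–55 → 9 bp
  56–76 → 21 bp
  77–121 then 1–46 → 45 + 46 = 91 bp
Sorted largest to smallest: 91, 21, 9 bp.

91, 21, 9 bp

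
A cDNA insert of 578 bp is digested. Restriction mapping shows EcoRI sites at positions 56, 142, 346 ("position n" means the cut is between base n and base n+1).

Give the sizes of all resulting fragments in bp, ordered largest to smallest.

232, 204, 86, 56 bp

Linear molecule, 3 cuts → 4 fragments:
  56 − 0 = 56 bp
  142 − 56 = 86 bp
  346 − 142 = 204 bp
  578 − 346 = 232 bp
Sorted largest to smallest: 232, 204, 86, 56 bp.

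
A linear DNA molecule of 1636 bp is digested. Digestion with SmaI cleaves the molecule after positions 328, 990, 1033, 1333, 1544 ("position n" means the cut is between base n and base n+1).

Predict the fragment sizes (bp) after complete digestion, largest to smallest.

Linear molecule, 5 cuts → 6 fragments:
  328 − 0 = 328 bp
  990 − 328 = 662 bp
  1033 − 990 = 43 bp
  1333 − 1033 = 300 bp
  1544 − 1333 = 211 bp
  1636 − 1544 = 92 bp
Sorted largest to smallest: 662, 328, 300, 211, 92, 43 bp.

662, 328, 300, 211, 92, 43 bp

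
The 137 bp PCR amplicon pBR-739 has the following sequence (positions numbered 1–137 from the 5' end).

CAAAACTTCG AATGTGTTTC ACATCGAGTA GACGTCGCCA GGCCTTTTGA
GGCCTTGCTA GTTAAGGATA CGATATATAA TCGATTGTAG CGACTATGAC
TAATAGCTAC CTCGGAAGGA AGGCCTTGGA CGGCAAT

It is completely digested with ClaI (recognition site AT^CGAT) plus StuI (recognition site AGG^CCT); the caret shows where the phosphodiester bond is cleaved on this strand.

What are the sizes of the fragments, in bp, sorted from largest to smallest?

The ClaI site (ATCGAT) starts at position 80.
ClaI cuts after base 2 of each site, so after position 81.
StuI sites (AGGCCT) start at positions 40, 50, 121.
StuI cuts after base 3 of each site, so after positions 42, 52, 123.
Combined cut positions: 42, 52, 81, 123.
Linear molecule, 4 cuts → 5 fragments:
  1–42 → 42 bp
  43–52 → 10 bp
  53–81 → 29 bp
  82–123 → 42 bp
  124–137 → 14 bp
Sorted largest to smallest: 42, 42, 29, 14, 10 bp.

42, 42, 29, 14, 10 bp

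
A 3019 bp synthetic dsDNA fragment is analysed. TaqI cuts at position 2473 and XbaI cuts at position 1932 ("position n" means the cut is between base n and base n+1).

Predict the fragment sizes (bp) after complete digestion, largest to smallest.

Combined cut positions (sorted): 1932, 2473.
Linear molecule, 2 cuts → 3 fragments:
  1932 − 0 = 1932 bp
  2473 − 1932 = 541 bp
  3019 − 2473 = 546 bp
Sorted largest to smallest: 1932, 546, 541 bp.

1932, 546, 541 bp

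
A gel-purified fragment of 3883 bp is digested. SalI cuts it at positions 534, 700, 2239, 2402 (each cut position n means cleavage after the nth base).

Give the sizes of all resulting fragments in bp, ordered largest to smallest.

1539, 1481, 534, 166, 163 bp

Linear molecule, 4 cuts → 5 fragments:
  534 − 0 = 534 bp
  700 − 534 = 166 bp
  2239 − 700 = 1539 bp
  2402 − 2239 = 163 bp
  3883 − 2402 = 1481 bp
Sorted largest to smallest: 1539, 1481, 534, 166, 163 bp.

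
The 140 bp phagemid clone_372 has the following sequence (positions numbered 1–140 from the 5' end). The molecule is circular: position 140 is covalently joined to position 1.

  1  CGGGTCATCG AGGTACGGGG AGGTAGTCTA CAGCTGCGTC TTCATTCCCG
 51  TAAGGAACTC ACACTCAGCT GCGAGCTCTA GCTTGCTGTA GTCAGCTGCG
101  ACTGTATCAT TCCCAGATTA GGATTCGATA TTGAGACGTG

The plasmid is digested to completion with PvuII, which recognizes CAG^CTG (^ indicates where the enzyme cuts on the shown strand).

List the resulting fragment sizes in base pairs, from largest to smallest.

PvuII sites (CAGCTG) start at positions 31, 66, 93.
PvuII cuts after base 3 of each site, so after positions 33, 68, 95.
Circular molecule, 3 cuts → 3 fragments:
  34–68 → 35 bp
  69–95 → 27 bp
  96–140 then 1–33 → 45 + 33 = 78 bp
Sorted largest to smallest: 78, 35, 27 bp.

78, 35, 27 bp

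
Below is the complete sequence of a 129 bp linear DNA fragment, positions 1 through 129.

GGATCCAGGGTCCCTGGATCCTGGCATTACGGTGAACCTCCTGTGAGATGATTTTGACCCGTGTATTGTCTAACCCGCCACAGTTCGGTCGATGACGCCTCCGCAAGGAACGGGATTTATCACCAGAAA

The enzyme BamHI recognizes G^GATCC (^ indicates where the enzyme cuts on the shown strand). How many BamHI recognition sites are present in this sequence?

2

GGATCC occurs starting at positions 1, 16.
BamHI cuts at 2 sites.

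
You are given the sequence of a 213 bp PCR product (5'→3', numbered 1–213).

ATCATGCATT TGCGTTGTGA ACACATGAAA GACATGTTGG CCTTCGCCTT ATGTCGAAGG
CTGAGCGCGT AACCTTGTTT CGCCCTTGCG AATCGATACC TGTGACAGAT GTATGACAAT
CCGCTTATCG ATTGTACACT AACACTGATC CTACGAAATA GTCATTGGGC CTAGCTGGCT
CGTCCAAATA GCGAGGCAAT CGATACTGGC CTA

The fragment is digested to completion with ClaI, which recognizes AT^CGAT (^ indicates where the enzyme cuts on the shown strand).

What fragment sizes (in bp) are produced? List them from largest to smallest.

ClaI sites (ATCGAT) start at positions 92, 127, 199.
ClaI cuts after base 2 of each site, so after positions 93, 128, 200.
Linear molecule, 3 cuts → 4 fragments:
  1–93 → 93 bp
  94–128 → 35 bp
  129–200 → 72 bp
  201–213 → 13 bp
Sorted largest to smallest: 93, 72, 35, 13 bp.

93, 72, 35, 13 bp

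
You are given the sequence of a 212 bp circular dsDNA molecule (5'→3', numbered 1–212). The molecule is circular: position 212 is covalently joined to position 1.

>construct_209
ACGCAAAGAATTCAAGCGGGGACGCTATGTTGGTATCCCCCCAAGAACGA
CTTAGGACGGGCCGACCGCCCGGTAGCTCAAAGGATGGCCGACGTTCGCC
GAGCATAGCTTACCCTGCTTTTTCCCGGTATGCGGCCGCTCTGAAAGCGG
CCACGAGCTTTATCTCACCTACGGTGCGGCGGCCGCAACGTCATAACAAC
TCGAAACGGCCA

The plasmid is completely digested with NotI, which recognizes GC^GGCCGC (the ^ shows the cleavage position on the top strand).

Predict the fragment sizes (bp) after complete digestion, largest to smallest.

165, 47 bp

NotI sites (GCGGCCGC) start at positions 132, 179.
NotI cuts after base 2 of each site, so after positions 133, 180.
Circular molecule, 2 cuts → 2 fragments:
  134–180 → 47 bp
  181–212 then 1–133 → 32 + 133 = 165 bp
Sorted largest to smallest: 165, 47 bp.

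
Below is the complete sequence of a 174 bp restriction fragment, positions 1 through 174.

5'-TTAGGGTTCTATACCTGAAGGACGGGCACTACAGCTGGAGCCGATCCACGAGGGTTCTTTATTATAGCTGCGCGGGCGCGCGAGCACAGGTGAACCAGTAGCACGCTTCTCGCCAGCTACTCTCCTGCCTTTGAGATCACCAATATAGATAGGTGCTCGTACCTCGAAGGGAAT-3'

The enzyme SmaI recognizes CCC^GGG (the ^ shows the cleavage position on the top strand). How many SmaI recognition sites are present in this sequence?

0

No occurrence of CCCGGG is present in the sequence.
SmaI does not cut: 0 sites.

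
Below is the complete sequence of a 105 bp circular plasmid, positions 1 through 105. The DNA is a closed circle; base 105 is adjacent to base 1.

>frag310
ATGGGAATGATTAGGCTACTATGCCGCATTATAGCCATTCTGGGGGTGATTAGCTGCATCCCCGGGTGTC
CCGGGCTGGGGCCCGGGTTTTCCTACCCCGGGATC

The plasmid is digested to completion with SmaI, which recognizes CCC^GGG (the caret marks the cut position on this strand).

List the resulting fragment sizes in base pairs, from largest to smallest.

69, 15, 12, 9 bp

SmaI sites (CCCGGG) start at positions 61, 70, 82, 97.
SmaI cuts after base 3 of each site, so after positions 63, 72, 84, 99.
Circular molecule, 4 cuts → 4 fragments:
  64–72 → 9 bp
  73–84 → 12 bp
  85–99 → 15 bp
  100–105 then 1–63 → 6 + 63 = 69 bp
Sorted largest to smallest: 69, 15, 12, 9 bp.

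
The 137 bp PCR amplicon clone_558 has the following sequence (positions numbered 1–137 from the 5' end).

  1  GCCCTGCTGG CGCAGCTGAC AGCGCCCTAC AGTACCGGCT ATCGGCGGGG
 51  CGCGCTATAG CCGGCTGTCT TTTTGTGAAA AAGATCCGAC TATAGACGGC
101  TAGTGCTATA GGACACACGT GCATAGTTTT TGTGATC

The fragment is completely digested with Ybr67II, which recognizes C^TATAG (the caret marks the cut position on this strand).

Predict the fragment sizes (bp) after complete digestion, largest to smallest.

Ybr67II sites (CTATAG) start at positions 55, 90, 106.
Ybr67II cuts after the first base of each site, so after positions 55, 90, 106.
Linear molecule, 3 cuts → 4 fragments:
  1–55 → 55 bp
  56–90 → 35 bp
  91–106 → 16 bp
  107–137 → 31 bp
Sorted largest to smallest: 55, 35, 31, 16 bp.

55, 35, 31, 16 bp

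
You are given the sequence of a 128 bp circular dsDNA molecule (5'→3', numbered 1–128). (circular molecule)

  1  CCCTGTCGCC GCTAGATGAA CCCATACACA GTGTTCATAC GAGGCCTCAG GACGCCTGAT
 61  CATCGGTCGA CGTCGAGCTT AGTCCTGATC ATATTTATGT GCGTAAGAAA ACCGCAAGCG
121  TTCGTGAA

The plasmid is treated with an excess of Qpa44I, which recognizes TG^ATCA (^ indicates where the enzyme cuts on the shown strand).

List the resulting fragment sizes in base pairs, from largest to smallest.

Qpa44I sites (TGATCA) start at positions 57, 86.
Qpa44I cuts after base 2 of each site, so after positions 58, 87.
Circular molecule, 2 cuts → 2 fragments:
  59–87 → 29 bp
  88–128 then 1–58 → 41 + 58 = 99 bp
Sorted largest to smallest: 99, 29 bp.

99, 29 bp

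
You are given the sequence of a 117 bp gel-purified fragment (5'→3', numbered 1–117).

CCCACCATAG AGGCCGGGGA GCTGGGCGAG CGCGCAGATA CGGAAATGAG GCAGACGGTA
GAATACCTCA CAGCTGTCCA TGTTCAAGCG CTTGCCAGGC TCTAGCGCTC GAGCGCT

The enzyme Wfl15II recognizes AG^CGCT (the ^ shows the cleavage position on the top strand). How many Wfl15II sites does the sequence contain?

3

AGCGCT occurs starting at positions 87, 104, 112.
Wfl15II cuts at 3 sites.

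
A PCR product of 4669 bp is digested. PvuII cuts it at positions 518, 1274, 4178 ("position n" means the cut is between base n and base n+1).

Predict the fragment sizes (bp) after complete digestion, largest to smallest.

Linear molecule, 3 cuts → 4 fragments:
  518 − 0 = 518 bp
  1274 − 518 = 756 bp
  4178 − 1274 = 2904 bp
  4669 − 4178 = 491 bp
Sorted largest to smallest: 2904, 756, 518, 491 bp.

2904, 756, 518, 491 bp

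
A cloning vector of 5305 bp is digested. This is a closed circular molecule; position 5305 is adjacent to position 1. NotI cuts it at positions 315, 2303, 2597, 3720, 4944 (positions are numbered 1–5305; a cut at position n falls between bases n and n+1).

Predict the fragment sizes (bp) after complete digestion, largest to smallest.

1988, 1224, 1123, 676, 294 bp

Circular molecule, 5 cuts → 5 fragments:
  2303 − 315 = 1988 bp
  2597 − 2303 = 294 bp
  3720 − 2597 = 1123 bp
  4944 − 3720 = 1224 bp
  wrap: 5305 − 4944 + 315 = 676 bp
Sorted largest to smallest: 1988, 1224, 1123, 676, 294 bp.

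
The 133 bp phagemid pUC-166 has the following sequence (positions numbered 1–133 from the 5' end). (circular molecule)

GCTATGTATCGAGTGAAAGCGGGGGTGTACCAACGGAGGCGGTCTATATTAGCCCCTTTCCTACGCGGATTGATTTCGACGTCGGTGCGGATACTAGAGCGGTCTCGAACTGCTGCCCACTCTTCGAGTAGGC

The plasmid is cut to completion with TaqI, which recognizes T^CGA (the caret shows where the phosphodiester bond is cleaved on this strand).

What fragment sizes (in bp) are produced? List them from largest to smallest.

TaqI sites (TCGA) start at positions 9, 76, 105, 124.
TaqI cuts after the first base of each site, so after positions 9, 76, 105, 124.
Circular molecule, 4 cuts → 4 fragments:
  10–76 → 67 bp
  77–105 → 29 bp
  106–124 → 19 bp
  125–133 then 1–9 → 9 + 9 = 18 bp
Sorted largest to smallest: 67, 29, 19, 18 bp.

67, 29, 19, 18 bp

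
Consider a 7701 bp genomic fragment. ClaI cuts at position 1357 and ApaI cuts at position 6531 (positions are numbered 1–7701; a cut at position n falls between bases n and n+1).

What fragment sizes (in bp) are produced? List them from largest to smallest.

5174, 1357, 1170 bp

Combined cut positions (sorted): 1357, 6531.
Linear molecule, 2 cuts → 3 fragments:
  1357 − 0 = 1357 bp
  6531 − 1357 = 5174 bp
  7701 − 6531 = 1170 bp
Sorted largest to smallest: 5174, 1357, 1170 bp.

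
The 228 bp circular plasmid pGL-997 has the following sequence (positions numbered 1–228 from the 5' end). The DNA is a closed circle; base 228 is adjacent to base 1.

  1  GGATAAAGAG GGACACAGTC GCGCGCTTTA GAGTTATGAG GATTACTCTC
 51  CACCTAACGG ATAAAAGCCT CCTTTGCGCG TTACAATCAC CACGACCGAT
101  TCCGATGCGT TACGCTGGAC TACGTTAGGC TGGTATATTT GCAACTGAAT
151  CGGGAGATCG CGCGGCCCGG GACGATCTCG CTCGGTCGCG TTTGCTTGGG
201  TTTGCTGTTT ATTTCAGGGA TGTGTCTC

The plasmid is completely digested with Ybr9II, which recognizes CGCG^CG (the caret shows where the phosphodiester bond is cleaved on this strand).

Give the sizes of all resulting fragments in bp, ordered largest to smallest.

Ybr9II sites (CGCGCG) start at positions 20, 159.
Ybr9II cuts after base 4 of each site, so after positions 23, 162.
Circular molecule, 2 cuts → 2 fragments:
  24–162 → 139 bp
  163–228 then 1–23 → 66 + 23 = 89 bp
Sorted largest to smallest: 139, 89 bp.

139, 89 bp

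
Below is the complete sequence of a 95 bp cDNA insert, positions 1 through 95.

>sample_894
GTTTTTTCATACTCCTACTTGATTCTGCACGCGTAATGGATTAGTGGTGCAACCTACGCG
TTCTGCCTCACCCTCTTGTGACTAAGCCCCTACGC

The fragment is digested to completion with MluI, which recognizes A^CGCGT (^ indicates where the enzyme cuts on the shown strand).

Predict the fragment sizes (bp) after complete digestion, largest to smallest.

MluI sites (ACGCGT) start at positions 29, 56.
MluI cuts after the first base of each site, so after positions 29, 56.
Linear molecule, 2 cuts → 3 fragments:
  1–29 → 29 bp
  30–56 → 27 bp
  57–95 → 39 bp
Sorted largest to smallest: 39, 29, 27 bp.

39, 29, 27 bp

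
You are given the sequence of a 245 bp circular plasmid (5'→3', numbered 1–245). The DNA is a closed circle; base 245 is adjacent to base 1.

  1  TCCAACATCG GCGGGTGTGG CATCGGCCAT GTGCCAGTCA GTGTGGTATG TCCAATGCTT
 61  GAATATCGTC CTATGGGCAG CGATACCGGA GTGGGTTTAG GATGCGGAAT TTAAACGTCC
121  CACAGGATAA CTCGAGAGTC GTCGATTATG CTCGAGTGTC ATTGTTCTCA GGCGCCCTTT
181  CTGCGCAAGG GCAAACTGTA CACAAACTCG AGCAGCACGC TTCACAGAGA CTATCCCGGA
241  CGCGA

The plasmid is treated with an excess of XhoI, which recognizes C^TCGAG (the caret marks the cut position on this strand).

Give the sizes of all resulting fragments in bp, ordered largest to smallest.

169, 56, 20 bp

XhoI sites (CTCGAG) start at positions 131, 151, 207.
XhoI cuts after the first base of each site, so after positions 131, 151, 207.
Circular molecule, 3 cuts → 3 fragments:
  132–151 → 20 bp
  152–207 → 56 bp
  208–245 then 1–131 → 38 + 131 = 169 bp
Sorted largest to smallest: 169, 56, 20 bp.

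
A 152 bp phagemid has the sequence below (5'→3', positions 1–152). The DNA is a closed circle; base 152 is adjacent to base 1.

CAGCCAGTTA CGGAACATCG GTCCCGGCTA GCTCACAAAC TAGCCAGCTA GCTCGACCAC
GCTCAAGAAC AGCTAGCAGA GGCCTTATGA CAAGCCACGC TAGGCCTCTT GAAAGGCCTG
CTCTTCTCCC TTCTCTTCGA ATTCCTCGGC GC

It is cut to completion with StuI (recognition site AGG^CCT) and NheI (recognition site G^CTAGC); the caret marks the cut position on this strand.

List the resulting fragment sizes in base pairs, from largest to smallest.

63, 25, 22, 20, 12, 10 bp

StuI sites (AGGCCT) start at positions 80, 102, 114.
StuI cuts after base 3 of each site, so after positions 82, 104, 116.
NheI sites (GCTAGC) start at positions 27, 47, 72.
NheI cuts after the first base of each site, so after positions 27, 47, 72.
Combined cut positions: 27, 47, 72, 82, 104, 116.
Circular molecule, 6 cuts → 6 fragments:
  28–47 → 20 bp
  48–72 → 25 bp
  73–82 → 10 bp
  83–104 → 22 bp
  105–116 → 12 bp
  117–152 then 1–27 → 36 + 27 = 63 bp
Sorted largest to smallest: 63, 25, 22, 20, 12, 10 bp.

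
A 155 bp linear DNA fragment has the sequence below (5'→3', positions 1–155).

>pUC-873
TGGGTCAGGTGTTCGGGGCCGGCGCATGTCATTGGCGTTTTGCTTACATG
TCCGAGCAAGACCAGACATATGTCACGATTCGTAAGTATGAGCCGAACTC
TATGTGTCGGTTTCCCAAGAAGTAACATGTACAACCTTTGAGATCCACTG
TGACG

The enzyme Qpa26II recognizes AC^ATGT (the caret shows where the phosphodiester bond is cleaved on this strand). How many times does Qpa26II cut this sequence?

ACATGT occurs starting at positions 46, 125.
Qpa26II cuts at 2 sites.

2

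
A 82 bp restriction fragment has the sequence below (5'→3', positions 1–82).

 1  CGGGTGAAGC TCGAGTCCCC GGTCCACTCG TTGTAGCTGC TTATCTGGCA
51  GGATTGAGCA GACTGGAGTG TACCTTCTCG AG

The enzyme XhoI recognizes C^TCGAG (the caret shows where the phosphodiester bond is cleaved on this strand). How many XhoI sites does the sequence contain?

2

CTCGAG occurs starting at positions 10, 77.
XhoI cuts at 2 sites.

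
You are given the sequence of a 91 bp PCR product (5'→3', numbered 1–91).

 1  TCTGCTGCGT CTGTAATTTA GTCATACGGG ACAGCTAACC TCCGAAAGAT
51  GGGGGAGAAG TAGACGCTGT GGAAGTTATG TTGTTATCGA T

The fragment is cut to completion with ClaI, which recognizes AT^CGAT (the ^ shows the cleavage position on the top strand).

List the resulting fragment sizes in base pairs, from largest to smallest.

The ClaI site (ATCGAT) starts at position 86.
ClaI cuts after base 2 of each site, so after position 87.
Linear molecule, 1 cut → 2 fragments:
  1–87 → 87 bp
  88–91 → 4 bp
Sorted largest to smallest: 87, 4 bp.

87, 4 bp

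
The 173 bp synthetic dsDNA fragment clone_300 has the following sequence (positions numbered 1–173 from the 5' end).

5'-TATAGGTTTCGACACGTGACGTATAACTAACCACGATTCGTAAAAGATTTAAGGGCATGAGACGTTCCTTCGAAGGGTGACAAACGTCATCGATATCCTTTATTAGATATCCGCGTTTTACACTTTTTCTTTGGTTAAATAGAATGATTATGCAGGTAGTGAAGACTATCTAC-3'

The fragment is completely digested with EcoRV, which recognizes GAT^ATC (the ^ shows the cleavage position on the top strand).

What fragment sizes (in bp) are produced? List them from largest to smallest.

EcoRV sites (GATATC) start at positions 92, 106.
EcoRV cuts after base 3 of each site, so after positions 94, 108.
Linear molecule, 2 cuts → 3 fragments:
  1–94 → 94 bp
  95–108 → 14 bp
  109–173 → 65 bp
Sorted largest to smallest: 94, 65, 14 bp.

94, 65, 14 bp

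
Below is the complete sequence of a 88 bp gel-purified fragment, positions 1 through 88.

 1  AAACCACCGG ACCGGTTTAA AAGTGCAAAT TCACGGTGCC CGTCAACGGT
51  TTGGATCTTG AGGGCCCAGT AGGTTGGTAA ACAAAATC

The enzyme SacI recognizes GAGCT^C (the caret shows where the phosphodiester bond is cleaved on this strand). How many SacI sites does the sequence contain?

0

No occurrence of GAGCTC is present in the sequence.
SacI does not cut: 0 sites.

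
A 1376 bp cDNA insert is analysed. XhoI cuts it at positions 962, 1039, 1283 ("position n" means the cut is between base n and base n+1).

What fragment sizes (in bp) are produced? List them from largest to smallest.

962, 244, 93, 77 bp

Linear molecule, 3 cuts → 4 fragments:
  962 − 0 = 962 bp
  1039 − 962 = 77 bp
  1283 − 1039 = 244 bp
  1376 − 1283 = 93 bp
Sorted largest to smallest: 962, 244, 93, 77 bp.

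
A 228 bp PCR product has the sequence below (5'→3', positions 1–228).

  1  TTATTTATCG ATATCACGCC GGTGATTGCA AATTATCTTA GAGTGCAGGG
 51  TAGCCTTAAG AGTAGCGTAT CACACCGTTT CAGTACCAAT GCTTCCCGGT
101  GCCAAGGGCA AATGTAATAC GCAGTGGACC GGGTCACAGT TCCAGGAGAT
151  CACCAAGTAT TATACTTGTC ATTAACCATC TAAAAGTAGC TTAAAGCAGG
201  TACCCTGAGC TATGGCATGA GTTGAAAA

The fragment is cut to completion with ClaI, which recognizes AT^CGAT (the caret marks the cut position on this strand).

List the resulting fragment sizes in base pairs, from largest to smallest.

220, 8 bp

The ClaI site (ATCGAT) starts at position 7.
ClaI cuts after base 2 of each site, so after position 8.
Linear molecule, 1 cut → 2 fragments:
  1–8 → 8 bp
  9–228 → 220 bp
Sorted largest to smallest: 220, 8 bp.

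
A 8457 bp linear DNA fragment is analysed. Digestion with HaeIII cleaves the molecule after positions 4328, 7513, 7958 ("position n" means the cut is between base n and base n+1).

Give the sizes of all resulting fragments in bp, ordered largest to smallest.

4328, 3185, 499, 445 bp

Linear molecule, 3 cuts → 4 fragments:
  4328 − 0 = 4328 bp
  7513 − 4328 = 3185 bp
  7958 − 7513 = 445 bp
  8457 − 7958 = 499 bp
Sorted largest to smallest: 4328, 3185, 499, 445 bp.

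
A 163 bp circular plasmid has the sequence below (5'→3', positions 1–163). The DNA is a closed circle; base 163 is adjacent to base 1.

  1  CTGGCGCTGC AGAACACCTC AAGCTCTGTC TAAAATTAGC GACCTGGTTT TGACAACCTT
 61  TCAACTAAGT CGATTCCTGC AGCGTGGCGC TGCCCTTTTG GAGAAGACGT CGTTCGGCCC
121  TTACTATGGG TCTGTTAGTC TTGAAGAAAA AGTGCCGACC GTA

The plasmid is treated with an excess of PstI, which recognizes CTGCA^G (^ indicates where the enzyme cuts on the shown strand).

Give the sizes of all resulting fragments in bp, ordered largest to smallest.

PstI sites (CTGCAG) start at positions 7, 77.
PstI cuts after base 5 of each site (before the last base), so after positions 11, 81.
Circular molecule, 2 cuts → 2 fragments:
  12–81 → 70 bp
  82–163 then 1–11 → 82 + 11 = 93 bp
Sorted largest to smallest: 93, 70 bp.

93, 70 bp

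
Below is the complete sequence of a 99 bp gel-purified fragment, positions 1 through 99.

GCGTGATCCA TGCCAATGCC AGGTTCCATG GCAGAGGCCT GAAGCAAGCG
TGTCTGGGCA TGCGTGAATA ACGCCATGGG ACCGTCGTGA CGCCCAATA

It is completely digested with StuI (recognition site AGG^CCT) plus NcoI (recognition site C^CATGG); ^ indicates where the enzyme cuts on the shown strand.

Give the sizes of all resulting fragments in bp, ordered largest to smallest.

The StuI site (AGGCCT) starts at position 35.
StuI cuts after base 3 of each site, so after position 37.
NcoI sites (CCATGG) start at positions 26, 74.
NcoI cuts after the first base of each site, so after positions 26, 74.
Combined cut positions: 26, 37, 74.
Linear molecule, 3 cuts → 4 fragments:
  1–26 → 26 bp
  27–37 → 11 bp
  38–74 → 37 bp
  75–99 → 25 bp
Sorted largest to smallest: 37, 26, 25, 11 bp.

37, 26, 25, 11 bp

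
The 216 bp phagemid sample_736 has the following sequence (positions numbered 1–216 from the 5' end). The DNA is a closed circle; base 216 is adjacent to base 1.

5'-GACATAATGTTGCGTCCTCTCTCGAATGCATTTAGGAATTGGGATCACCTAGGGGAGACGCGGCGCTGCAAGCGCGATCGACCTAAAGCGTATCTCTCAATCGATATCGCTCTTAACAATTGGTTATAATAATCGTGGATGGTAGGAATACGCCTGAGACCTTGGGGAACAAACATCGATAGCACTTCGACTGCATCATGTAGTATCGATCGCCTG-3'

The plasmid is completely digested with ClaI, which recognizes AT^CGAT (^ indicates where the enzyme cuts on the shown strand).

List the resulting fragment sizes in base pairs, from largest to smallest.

111, 75, 30 bp

ClaI sites (ATCGAT) start at positions 100, 175, 205.
ClaI cuts after base 2 of each site, so after positions 101, 176, 206.
Circular molecule, 3 cuts → 3 fragments:
  102–176 → 75 bp
  177–206 → 30 bp
  207–216 then 1–101 → 10 + 101 = 111 bp
Sorted largest to smallest: 111, 75, 30 bp.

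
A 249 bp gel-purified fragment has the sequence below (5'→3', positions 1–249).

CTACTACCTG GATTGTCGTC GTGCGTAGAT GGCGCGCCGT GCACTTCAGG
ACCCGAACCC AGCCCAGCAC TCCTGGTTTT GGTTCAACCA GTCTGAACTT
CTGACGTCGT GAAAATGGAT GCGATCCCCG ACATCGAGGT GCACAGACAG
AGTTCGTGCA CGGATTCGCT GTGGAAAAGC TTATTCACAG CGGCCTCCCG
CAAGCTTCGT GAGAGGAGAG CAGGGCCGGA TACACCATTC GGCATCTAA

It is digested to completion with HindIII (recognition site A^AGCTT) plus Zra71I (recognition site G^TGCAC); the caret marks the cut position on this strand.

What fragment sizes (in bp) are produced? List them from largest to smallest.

HindIII sites (AAGCTT) start at positions 177, 202.
HindIII cuts after the first base of each site, so after positions 177, 202.
Zra71I sites (GTGCAC) start at positions 39, 139, 156.
Zra71I cuts after the first base of each site, so after positions 39, 139, 156.
Combined cut positions: 39, 139, 156, 177, 202.
Linear molecule, 5 cuts → 6 fragments:
  1–39 → 39 bp
  40–139 → 100 bp
  140–156 → 17 bp
  157–177 → 21 bp
  178–202 → 25 bp
  203–249 → 47 bp
Sorted largest to smallest: 100, 47, 39, 25, 21, 17 bp.

100, 47, 39, 25, 21, 17 bp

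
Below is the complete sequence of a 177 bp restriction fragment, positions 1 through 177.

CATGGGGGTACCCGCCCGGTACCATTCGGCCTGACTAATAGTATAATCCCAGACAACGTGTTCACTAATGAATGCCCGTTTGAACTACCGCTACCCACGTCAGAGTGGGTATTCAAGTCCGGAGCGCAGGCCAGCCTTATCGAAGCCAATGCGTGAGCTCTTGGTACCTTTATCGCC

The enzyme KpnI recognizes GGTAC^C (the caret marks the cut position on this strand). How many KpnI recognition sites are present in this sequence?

GGTACC occurs starting at positions 7, 18, 163.
KpnI cuts at 3 sites.

3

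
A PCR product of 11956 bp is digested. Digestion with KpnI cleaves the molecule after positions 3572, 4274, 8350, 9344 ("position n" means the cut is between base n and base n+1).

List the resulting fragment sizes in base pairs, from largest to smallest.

4076, 3572, 2612, 994, 702 bp

Linear molecule, 4 cuts → 5 fragments:
  3572 − 0 = 3572 bp
  4274 − 3572 = 702 bp
  8350 − 4274 = 4076 bp
  9344 − 8350 = 994 bp
  11956 − 9344 = 2612 bp
Sorted largest to smallest: 4076, 3572, 2612, 994, 702 bp.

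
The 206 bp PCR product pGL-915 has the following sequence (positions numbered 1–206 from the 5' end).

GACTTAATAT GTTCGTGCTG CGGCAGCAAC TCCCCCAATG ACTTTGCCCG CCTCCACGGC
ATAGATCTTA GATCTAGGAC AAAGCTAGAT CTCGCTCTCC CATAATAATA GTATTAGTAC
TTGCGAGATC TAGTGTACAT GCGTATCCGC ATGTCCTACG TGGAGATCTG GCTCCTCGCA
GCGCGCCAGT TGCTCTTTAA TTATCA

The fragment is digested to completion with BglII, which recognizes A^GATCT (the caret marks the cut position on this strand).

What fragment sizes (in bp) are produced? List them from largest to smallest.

63, 42, 39, 38, 17, 7 bp

BglII sites (AGATCT) start at positions 63, 70, 87, 126, 164.
BglII cuts after the first base of each site, so after positions 63, 70, 87, 126, 164.
Linear molecule, 5 cuts → 6 fragments:
  1–63 → 63 bp
  64–70 → 7 bp
  71–87 → 17 bp
  88–126 → 39 bp
  127–164 → 38 bp
  165–206 → 42 bp
Sorted largest to smallest: 63, 42, 39, 38, 17, 7 bp.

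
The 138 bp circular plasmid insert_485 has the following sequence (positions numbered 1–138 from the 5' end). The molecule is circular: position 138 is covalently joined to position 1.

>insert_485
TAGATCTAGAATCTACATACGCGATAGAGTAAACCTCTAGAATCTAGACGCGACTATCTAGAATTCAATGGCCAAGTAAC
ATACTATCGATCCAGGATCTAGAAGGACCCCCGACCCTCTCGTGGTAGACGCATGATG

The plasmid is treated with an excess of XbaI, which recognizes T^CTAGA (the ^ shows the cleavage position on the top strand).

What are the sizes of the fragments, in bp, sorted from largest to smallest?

45, 41, 31, 14, 7 bp

XbaI sites (TCTAGA) start at positions 5, 36, 43, 57, 98.
XbaI cuts after the first base of each site, so after positions 5, 36, 43, 57, 98.
Circular molecule, 5 cuts → 5 fragments:
  6–36 → 31 bp
  37–43 → 7 bp
  44–57 → 14 bp
  58–98 → 41 bp
  99–138 then 1–5 → 40 + 5 = 45 bp
Sorted largest to smallest: 45, 41, 31, 14, 7 bp.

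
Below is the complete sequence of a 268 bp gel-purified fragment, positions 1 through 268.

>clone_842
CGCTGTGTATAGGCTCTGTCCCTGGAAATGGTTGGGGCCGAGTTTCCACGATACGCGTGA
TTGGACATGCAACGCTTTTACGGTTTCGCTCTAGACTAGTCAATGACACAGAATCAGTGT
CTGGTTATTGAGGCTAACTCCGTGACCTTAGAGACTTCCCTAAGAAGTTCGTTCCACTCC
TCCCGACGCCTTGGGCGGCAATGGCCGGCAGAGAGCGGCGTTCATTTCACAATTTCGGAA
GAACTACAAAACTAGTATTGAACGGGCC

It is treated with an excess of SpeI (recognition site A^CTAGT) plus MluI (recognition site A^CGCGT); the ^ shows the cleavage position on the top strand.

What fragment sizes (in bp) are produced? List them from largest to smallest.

SpeI sites (ACTAGT) start at positions 95, 251.
SpeI cuts after the first base of each site, so after positions 95, 251.
The MluI site (ACGCGT) starts at position 53.
MluI cuts after the first base of each site, so after position 53.
Combined cut positions: 53, 95, 251.
Linear molecule, 3 cuts → 4 fragments:
  1–53 → 53 bp
  54–95 → 42 bp
  96–251 → 156 bp
  252–268 → 17 bp
Sorted largest to smallest: 156, 53, 42, 17 bp.

156, 53, 42, 17 bp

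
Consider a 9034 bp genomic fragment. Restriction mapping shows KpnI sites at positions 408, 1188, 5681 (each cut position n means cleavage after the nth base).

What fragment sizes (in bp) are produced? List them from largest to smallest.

4493, 3353, 780, 408 bp

Linear molecule, 3 cuts → 4 fragments:
  408 − 0 = 408 bp
  1188 − 408 = 780 bp
  5681 − 1188 = 4493 bp
  9034 − 5681 = 3353 bp
Sorted largest to smallest: 4493, 3353, 780, 408 bp.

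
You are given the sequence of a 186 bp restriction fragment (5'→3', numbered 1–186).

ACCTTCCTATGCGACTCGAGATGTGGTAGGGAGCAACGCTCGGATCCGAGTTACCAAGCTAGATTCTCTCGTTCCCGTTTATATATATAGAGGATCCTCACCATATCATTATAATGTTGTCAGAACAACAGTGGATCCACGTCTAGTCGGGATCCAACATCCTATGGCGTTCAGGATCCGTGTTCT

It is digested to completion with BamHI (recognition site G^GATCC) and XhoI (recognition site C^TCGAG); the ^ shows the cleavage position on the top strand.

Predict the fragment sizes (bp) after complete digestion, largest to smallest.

50, 41, 27, 24, 17, 15, 12 bp

BamHI sites (GGATCC) start at positions 42, 92, 133, 150, 174.
BamHI cuts after the first base of each site, so after positions 42, 92, 133, 150, 174.
The XhoI site (CTCGAG) starts at position 15.
XhoI cuts after the first base of each site, so after position 15.
Combined cut positions: 15, 42, 92, 133, 150, 174.
Linear molecule, 6 cuts → 7 fragments:
  1–15 → 15 bp
  16–42 → 27 bp
  43–92 → 50 bp
  93–133 → 41 bp
  134–150 → 17 bp
  151–174 → 24 bp
  175–186 → 12 bp
Sorted largest to smallest: 50, 41, 27, 24, 17, 15, 12 bp.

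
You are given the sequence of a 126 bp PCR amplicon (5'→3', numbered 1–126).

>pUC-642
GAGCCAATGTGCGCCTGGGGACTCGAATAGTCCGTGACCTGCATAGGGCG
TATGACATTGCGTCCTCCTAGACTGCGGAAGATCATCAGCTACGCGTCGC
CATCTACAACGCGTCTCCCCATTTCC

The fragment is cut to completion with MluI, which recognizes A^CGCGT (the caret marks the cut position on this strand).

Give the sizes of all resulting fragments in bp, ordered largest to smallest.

92, 17, 17 bp

MluI sites (ACGCGT) start at positions 92, 109.
MluI cuts after the first base of each site, so after positions 92, 109.
Linear molecule, 2 cuts → 3 fragments:
  1–92 → 92 bp
  93–109 → 17 bp
  110–126 → 17 bp
Sorted largest to smallest: 92, 17, 17 bp.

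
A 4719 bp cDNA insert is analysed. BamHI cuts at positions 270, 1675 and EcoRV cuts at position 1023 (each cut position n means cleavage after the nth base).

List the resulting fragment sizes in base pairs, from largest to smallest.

3044, 753, 652, 270 bp

Combined cut positions (sorted): 270, 1023, 1675.
Linear molecule, 3 cuts → 4 fragments:
  270 − 0 = 270 bp
  1023 − 270 = 753 bp
  1675 − 1023 = 652 bp
  4719 − 1675 = 3044 bp
Sorted largest to smallest: 3044, 753, 652, 270 bp.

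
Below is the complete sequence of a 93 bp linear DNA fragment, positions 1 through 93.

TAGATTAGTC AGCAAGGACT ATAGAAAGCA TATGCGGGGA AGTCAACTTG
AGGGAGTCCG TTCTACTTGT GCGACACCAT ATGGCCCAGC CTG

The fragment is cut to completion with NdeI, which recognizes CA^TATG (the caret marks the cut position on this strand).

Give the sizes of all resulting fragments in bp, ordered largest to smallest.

NdeI sites (CATATG) start at positions 29, 78.
NdeI cuts after base 2 of each site, so after positions 30, 79.
Linear molecule, 2 cuts → 3 fragments:
  1–30 → 30 bp
  31–79 → 49 bp
  80–93 → 14 bp
Sorted largest to smallest: 49, 30, 14 bp.

49, 30, 14 bp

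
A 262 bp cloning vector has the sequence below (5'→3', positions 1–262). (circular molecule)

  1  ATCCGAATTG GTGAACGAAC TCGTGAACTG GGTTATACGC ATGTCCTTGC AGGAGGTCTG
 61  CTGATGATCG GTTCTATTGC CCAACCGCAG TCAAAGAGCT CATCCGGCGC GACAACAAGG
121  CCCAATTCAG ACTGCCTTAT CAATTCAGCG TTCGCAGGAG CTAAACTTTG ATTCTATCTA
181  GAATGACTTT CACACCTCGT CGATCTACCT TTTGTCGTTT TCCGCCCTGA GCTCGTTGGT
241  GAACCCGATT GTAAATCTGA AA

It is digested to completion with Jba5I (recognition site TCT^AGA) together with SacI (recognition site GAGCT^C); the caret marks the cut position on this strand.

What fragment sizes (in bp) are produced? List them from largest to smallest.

129, 79, 54 bp

The Jba5I site (TCTAGA) starts at position 177.
Jba5I cuts after base 3 of each site, so after position 179.
SacI sites (GAGCTC) start at positions 96, 229.
SacI cuts after base 5 of each site (before the last base), so after positions 100, 233.
Combined cut positions: 100, 179, 233.
Circular molecule, 3 cuts → 3 fragments:
  101–179 → 79 bp
  180–233 → 54 bp
  234–262 then 1–100 → 29 + 100 = 129 bp
Sorted largest to smallest: 129, 79, 54 bp.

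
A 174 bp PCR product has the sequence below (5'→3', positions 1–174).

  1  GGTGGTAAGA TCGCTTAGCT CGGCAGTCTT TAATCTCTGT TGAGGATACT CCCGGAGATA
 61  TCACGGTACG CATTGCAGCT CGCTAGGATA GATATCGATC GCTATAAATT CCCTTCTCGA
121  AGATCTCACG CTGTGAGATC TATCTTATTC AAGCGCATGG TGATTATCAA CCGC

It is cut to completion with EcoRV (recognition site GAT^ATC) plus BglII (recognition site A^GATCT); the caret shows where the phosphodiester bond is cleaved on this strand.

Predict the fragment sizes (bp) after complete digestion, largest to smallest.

EcoRV sites (GATATC) start at positions 57, 91.
EcoRV cuts after base 3 of each site, so after positions 59, 93.
BglII sites (AGATCT) start at positions 121, 136.
BglII cuts after the first base of each site, so after positions 121, 136.
Combined cut positions: 59, 93, 121, 136.
Linear molecule, 4 cuts → 5 fragments:
  1–59 → 59 bp
  60–93 → 34 bp
  94–121 → 28 bp
  122–136 → 15 bp
  137–174 → 38 bp
Sorted largest to smallest: 59, 38, 34, 28, 15 bp.

59, 38, 34, 28, 15 bp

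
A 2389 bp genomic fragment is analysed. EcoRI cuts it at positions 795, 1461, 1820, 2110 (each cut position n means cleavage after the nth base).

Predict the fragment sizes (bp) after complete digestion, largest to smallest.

Linear molecule, 4 cuts → 5 fragments:
  795 − 0 = 795 bp
  1461 − 795 = 666 bp
  1820 − 1461 = 359 bp
  2110 − 1820 = 290 bp
  2389 − 2110 = 279 bp
Sorted largest to smallest: 795, 666, 359, 290, 279 bp.

795, 666, 359, 290, 279 bp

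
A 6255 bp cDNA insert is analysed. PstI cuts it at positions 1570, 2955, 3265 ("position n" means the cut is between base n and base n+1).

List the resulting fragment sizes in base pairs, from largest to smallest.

Linear molecule, 3 cuts → 4 fragments:
  1570 − 0 = 1570 bp
  2955 − 1570 = 1385 bp
  3265 − 2955 = 310 bp
  6255 − 3265 = 2990 bp
Sorted largest to smallest: 2990, 1570, 1385, 310 bp.

2990, 1570, 1385, 310 bp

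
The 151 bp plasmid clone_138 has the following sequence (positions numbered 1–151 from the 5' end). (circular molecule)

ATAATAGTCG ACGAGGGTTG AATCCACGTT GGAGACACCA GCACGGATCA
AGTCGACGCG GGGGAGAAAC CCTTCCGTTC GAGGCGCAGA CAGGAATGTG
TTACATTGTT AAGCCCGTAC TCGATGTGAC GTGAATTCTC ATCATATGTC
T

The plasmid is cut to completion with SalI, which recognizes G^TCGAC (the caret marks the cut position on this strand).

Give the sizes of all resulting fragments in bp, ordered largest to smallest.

SalI sites (GTCGAC) start at positions 7, 52.
SalI cuts after the first base of each site, so after positions 7, 52.
Circular molecule, 2 cuts → 2 fragments:
  8–52 → 45 bp
  53–151 then 1–7 → 99 + 7 = 106 bp
Sorted largest to smallest: 106, 45 bp.

106, 45 bp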